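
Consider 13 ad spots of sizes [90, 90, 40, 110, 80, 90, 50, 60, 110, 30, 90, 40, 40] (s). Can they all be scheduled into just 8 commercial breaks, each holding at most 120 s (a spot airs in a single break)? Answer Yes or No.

No

Total = 920 s; ⌈920/120⌉ = 8.
The bound of 8 does not rule out 8, but exhaustive search shows no assignment into 8 commercial breaks of capacity 120 s exists — the minimum is 9.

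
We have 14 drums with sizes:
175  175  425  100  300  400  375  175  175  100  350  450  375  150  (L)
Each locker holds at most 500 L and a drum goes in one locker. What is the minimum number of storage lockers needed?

9

Total = 450 + 425 + 400 + 375 + 375 + 350 + 300 + 175 + 175 + 175 + 175 + 150 + 100 + 100 = 3725 L.
Lower bound: ⌈3725/500⌉ = 8 storage lockers.
A packing using 9 storage lockers:
  locker 1: 450 = 450
  locker 2: 425 = 425
  locker 3: 400 + 100 = 500
  locker 4: 375 + 100 = 475
  locker 5: 375 = 375
  locker 6: 350 + 150 = 500
  locker 7: 300 + 175 = 475
  locker 8: 175 + 175 = 350
  locker 9: 175 = 175
No arrangement into 8 storage lockers stays within capacity, so 9 is optimal.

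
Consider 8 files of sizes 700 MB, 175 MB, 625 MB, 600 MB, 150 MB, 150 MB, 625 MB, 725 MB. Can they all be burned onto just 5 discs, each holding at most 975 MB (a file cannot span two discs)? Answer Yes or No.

A valid assignment using 5 discs:
  disc 1: 725 + 175 = 900
  disc 2: 700 + 150 = 850
  disc 3: 625 + 150 = 775
  disc 4: 625 = 625
  disc 5: 600 = 600
Every load is within 975 MB, so 5 discs suffice.

Yes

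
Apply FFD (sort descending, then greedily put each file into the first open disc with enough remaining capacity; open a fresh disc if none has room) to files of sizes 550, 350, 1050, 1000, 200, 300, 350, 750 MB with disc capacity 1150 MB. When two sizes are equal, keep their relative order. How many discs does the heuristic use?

Sorted descending: 1050, 1000, 750, 550, 350, 350, 300, 200.
  1050 → disc 1 (new)  [load 1050/1150]
  1000 → disc 2 (new)  [load 1000/1150]
  750 → disc 3 (new)  [load 750/1150]
  550 → disc 4 (new)  [load 550/1150]
  350 → disc 3  [load 1100/1150]
  350 → disc 4  [load 900/1150]
  300 → disc 5 (new)  [load 300/1150]
  200 → disc 4  [load 1100/1150]
5 discs opened.

5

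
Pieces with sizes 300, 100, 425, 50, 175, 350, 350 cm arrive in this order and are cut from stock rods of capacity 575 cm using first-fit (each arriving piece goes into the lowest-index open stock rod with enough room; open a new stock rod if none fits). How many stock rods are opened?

  300 → stock rod 1 (new)  [load 300/575]
  100 → stock rod 1  [load 400/575]
  425 → stock rod 2 (new)  [load 425/575]
  50 → stock rod 1  [load 450/575]
  175 → stock rod 3 (new)  [load 175/575]
  350 → stock rod 3  [load 525/575]
  350 → stock rod 4 (new)  [load 350/575]
4 stock rods opened.

4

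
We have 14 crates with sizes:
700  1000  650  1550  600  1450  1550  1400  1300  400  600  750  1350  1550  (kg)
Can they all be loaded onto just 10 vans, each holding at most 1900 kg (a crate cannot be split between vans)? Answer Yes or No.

Yes

A valid assignment using 10 vans:
  van 1: 1550 = 1550
  van 2: 1550 = 1550
  van 3: 1550 = 1550
  van 4: 1450 + 400 = 1850
  van 5: 1400 = 1400
  van 6: 1350 = 1350
  van 7: 1300 + 600 = 1900
  van 8: 1000 + 750 = 1750
  van 9: 700 + 650 = 1350
  van 10: 600 = 600
Every load is within 1900 kg, so 10 vans suffice.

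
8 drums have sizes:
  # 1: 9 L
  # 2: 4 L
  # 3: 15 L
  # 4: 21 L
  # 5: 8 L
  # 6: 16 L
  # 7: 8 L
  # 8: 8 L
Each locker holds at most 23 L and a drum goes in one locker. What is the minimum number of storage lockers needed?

Total = 21 + 16 + 15 + 9 + 8 + 8 + 8 + 4 = 89 L.
Lower bound: ⌈89/23⌉ = 4 storage lockers.
A packing using 5 storage lockers:
  locker 1: 21 = 21
  locker 2: 16 + 4 = 20
  locker 3: 15 + 8 = 23
  locker 4: 9 + 8 = 17
  locker 5: 8 = 8
No arrangement into 4 storage lockers stays within capacity, so 5 is optimal.

5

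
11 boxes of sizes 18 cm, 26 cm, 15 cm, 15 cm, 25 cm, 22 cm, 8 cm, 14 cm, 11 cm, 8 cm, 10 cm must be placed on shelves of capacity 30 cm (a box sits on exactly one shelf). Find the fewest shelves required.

7

Total = 26 + 25 + 22 + 18 + 15 + 15 + 14 + 11 + 10 + 8 + 8 = 172 cm.
Lower bound: ⌈172/30⌉ = 6 shelves.
A packing using 7 shelves:
  shelf 1: 26 = 26
  shelf 2: 25 = 25
  shelf 3: 22 + 8 = 30
  shelf 4: 18 + 11 = 29
  shelf 5: 15 + 15 = 30
  shelf 6: 14 + 10 = 24
  shelf 7: 8 = 8
No arrangement into 6 shelves stays within capacity, so 7 is optimal.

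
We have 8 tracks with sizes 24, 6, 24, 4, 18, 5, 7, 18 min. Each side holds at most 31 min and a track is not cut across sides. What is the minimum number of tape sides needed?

Total = 24 + 24 + 18 + 18 + 7 + 6 + 5 + 4 = 106 min.
Lower bound: ⌈106/31⌉ = 4 tape sides.
A packing using 4 tape sides:
  side 1: 24 + 7 = 31
  side 2: 24 + 6 = 30
  side 3: 18 + 5 + 4 = 27
  side 4: 18 = 18
This matches the lower bound, so 4 is optimal.

4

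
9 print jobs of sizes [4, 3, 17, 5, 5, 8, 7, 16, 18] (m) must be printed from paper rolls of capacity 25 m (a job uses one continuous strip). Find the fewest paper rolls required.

Total = 18 + 17 + 16 + 8 + 7 + 5 + 5 + 4 + 3 = 83 m.
Lower bound: ⌈83/25⌉ = 4 paper rolls.
A packing using 4 paper rolls:
  roll 1: 18 + 7 = 25
  roll 2: 17 + 8 = 25
  roll 3: 16 + 5 + 4 = 25
  roll 4: 5 + 3 = 8
This matches the lower bound, so 4 is optimal.

4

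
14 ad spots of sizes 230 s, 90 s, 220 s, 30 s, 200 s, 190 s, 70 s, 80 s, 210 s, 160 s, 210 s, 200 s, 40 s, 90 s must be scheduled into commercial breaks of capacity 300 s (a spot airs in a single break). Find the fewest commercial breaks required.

8

Total = 230 + 220 + 210 + 210 + 200 + 200 + 190 + 160 + 90 + 90 + 80 + 70 + 40 + 30 = 2020 s.
Lower bound: ⌈2020/300⌉ = 7 commercial breaks.
Also, 8 ad spots each exceed 150 s, and no two of those can share a break, so at least 8 commercial breaks are needed.
A packing using 8 commercial breaks:
  break 1: 230 + 70 = 300
  break 2: 220 + 80 = 300
  break 3: 210 + 90 = 300
  break 4: 210 + 90 = 300
  break 5: 200 + 40 + 30 = 270
  break 6: 200 = 200
  break 7: 190 = 190
  break 8: 160 = 160
This matches the lower bound, so 8 is optimal.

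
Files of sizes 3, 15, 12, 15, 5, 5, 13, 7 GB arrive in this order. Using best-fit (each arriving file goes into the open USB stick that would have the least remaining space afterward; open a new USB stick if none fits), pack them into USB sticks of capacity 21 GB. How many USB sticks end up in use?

4

  3 → USB stick 1 (new)  [load 3/21]
  15 → USB stick 1  [load 18/21]
  12 → USB stick 2 (new)  [load 12/21]
  15 → USB stick 3 (new)  [load 15/21]
  5 → USB stick 3  [load 20/21]
  5 → USB stick 2  [load 17/21]
  13 → USB stick 4 (new)  [load 13/21]
  7 → USB stick 4  [load 20/21]
4 USB sticks opened.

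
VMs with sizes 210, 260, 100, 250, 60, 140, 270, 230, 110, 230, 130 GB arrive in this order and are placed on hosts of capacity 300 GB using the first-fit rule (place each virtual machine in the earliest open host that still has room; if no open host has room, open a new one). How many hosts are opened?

8

  210 → host 1 (new)  [load 210/300]
  260 → host 2 (new)  [load 260/300]
  100 → host 3 (new)  [load 100/300]
  250 → host 4 (new)  [load 250/300]
  60 → host 1  [load 270/300]
  140 → host 3  [load 240/300]
  270 → host 5 (new)  [load 270/300]
  230 → host 6 (new)  [load 230/300]
  110 → host 7 (new)  [load 110/300]
  230 → host 8 (new)  [load 230/300]
  130 → host 7  [load 240/300]
8 hosts opened.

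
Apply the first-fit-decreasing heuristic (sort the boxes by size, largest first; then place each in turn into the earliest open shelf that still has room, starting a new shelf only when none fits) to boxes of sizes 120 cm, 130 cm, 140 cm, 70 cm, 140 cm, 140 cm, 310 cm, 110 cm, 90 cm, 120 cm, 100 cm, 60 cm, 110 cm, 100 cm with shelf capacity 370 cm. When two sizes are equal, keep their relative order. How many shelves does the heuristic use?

Sorted descending: 310, 140, 140, 140, 130, 120, 120, 110, 110, 100, 100, 90, 70, 60.
  310 → shelf 1 (new)  [load 310/370]
  140 → shelf 2 (new)  [load 140/370]
  140 → shelf 2  [load 280/370]
  140 → shelf 3 (new)  [load 140/370]
  130 → shelf 3  [load 270/370]
  120 → shelf 4 (new)  [load 120/370]
  120 → shelf 4  [load 240/370]
  110 → shelf 4  [load 350/370]
  110 → shelf 5 (new)  [load 110/370]
  100 → shelf 3  [load 370/370]
  100 → shelf 5  [load 210/370]
  90 → shelf 2  [load 370/370]
  70 → shelf 5  [load 280/370]
  60 → shelf 1  [load 370/370]
5 shelves opened.

5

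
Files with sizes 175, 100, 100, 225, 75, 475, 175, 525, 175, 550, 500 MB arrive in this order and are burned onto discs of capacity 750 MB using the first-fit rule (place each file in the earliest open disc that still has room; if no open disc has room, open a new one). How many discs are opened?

  175 → disc 1 (new)  [load 175/750]
  100 → disc 1  [load 275/750]
  100 → disc 1  [load 375/750]
  225 → disc 1  [load 600/750]
  75 → disc 1  [load 675/750]
  475 → disc 2 (new)  [load 475/750]
  175 → disc 2  [load 650/750]
  525 → disc 3 (new)  [load 525/750]
  175 → disc 3  [load 700/750]
  550 → disc 4 (new)  [load 550/750]
  500 → disc 5 (new)  [load 500/750]
5 discs opened.

5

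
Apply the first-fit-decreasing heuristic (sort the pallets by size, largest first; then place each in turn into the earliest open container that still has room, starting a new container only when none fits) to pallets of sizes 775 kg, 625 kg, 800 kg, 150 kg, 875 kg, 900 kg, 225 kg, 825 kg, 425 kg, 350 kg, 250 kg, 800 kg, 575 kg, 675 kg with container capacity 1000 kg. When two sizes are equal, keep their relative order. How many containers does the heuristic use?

Sorted descending: 900, 875, 825, 800, 800, 775, 675, 625, 575, 425, 350, 250, 225, 150.
  900 → container 1 (new)  [load 900/1000]
  875 → container 2 (new)  [load 875/1000]
  825 → container 3 (new)  [load 825/1000]
  800 → container 4 (new)  [load 800/1000]
  800 → container 5 (new)  [load 800/1000]
  775 → container 6 (new)  [load 775/1000]
  675 → container 7 (new)  [load 675/1000]
  625 → container 8 (new)  [load 625/1000]
  575 → container 9 (new)  [load 575/1000]
  425 → container 9  [load 1000/1000]
  350 → container 8  [load 975/1000]
  250 → container 7  [load 925/1000]
  225 → container 6  [load 1000/1000]
  150 → container 3  [load 975/1000]
9 containers opened.

9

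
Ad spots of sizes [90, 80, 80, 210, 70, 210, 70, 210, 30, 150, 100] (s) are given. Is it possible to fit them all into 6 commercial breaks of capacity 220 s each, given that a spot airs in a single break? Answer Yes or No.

No

Total = 1300 s; ⌈1300/220⌉ = 6.
The bound of 6 does not rule out 6, but exhaustive search shows no assignment into 6 commercial breaks of capacity 220 s exists — the minimum is 7.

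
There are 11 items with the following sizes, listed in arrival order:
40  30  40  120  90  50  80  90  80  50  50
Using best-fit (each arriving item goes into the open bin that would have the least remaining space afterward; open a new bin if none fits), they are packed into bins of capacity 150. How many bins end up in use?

6

  40 → bin 1 (new)  [load 40/150]
  30 → bin 1  [load 70/150]
  40 → bin 1  [load 110/150]
  120 → bin 2 (new)  [load 120/150]
  90 → bin 3 (new)  [load 90/150]
  50 → bin 3  [load 140/150]
  80 → bin 4 (new)  [load 80/150]
  90 → bin 5 (new)  [load 90/150]
  80 → bin 6 (new)  [load 80/150]
  50 → bin 5  [load 140/150]
  50 → bin 4  [load 130/150]
6 bins opened.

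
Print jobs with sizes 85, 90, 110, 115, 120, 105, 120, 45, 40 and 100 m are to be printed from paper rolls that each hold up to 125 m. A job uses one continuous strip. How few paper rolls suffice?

Total = 120 + 120 + 115 + 110 + 105 + 100 + 90 + 85 + 45 + 40 = 930 m.
Lower bound: ⌈930/125⌉ = 8 paper rolls.
A packing using 9 paper rolls:
  roll 1: 120 = 120
  roll 2: 120 = 120
  roll 3: 115 = 115
  roll 4: 110 = 110
  roll 5: 105 = 105
  roll 6: 100 = 100
  roll 7: 90 = 90
  roll 8: 85 + 40 = 125
  roll 9: 45 = 45
No arrangement into 8 paper rolls stays within capacity, so 9 is optimal.

9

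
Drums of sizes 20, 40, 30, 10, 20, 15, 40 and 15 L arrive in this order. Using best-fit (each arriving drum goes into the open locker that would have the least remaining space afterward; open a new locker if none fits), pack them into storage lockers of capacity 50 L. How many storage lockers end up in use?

4

  20 → locker 1 (new)  [load 20/50]
  40 → locker 2 (new)  [load 40/50]
  30 → locker 1  [load 50/50]
  10 → locker 2  [load 50/50]
  20 → locker 3 (new)  [load 20/50]
  15 → locker 3  [load 35/50]
  40 → locker 4 (new)  [load 40/50]
  15 → locker 3  [load 50/50]
4 storage lockers opened.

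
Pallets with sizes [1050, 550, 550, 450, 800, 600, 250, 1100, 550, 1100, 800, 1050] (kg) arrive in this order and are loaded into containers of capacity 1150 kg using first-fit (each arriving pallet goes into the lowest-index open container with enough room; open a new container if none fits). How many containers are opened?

9

  1050 → container 1 (new)  [load 1050/1150]
  550 → container 2 (new)  [load 550/1150]
  550 → container 2  [load 1100/1150]
  450 → container 3 (new)  [load 450/1150]
  800 → container 4 (new)  [load 800/1150]
  600 → container 3  [load 1050/1150]
  250 → container 4  [load 1050/1150]
  1100 → container 5 (new)  [load 1100/1150]
  550 → container 6 (new)  [load 550/1150]
  1100 → container 7 (new)  [load 1100/1150]
  800 → container 8 (new)  [load 800/1150]
  1050 → container 9 (new)  [load 1050/1150]
9 containers opened.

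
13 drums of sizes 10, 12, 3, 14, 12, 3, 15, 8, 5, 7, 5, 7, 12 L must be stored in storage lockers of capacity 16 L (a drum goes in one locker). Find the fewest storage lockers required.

Total = 15 + 14 + 12 + 12 + 12 + 10 + 8 + 7 + 7 + 5 + 5 + 3 + 3 = 113 L.
Lower bound: ⌈113/16⌉ = 8 storage lockers.
A packing using 8 storage lockers:
  locker 1: 15 = 15
  locker 2: 14 = 14
  locker 3: 12 + 3 = 15
  locker 4: 12 + 3 = 15
  locker 5: 12 = 12
  locker 6: 10 + 5 = 15
  locker 7: 8 + 7 = 15
  locker 8: 7 + 5 = 12
This matches the lower bound, so 8 is optimal.

8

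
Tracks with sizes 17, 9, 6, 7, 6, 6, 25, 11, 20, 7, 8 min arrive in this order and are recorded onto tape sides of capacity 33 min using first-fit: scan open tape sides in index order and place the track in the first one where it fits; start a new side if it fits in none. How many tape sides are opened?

4

  17 → side 1 (new)  [load 17/33]
  9 → side 1  [load 26/33]
  6 → side 1  [load 32/33]
  7 → side 2 (new)  [load 7/33]
  6 → side 2  [load 13/33]
  6 → side 2  [load 19/33]
  25 → side 3 (new)  [load 25/33]
  11 → side 2  [load 30/33]
  20 → side 4 (new)  [load 20/33]
  7 → side 3  [load 32/33]
  8 → side 4  [load 28/33]
4 tape sides opened.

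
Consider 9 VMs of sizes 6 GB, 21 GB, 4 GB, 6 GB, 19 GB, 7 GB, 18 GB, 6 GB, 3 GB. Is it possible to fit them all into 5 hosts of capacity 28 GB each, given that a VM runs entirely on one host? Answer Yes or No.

A valid assignment using 4 hosts:
  host 1: 21 + 7 = 28
  host 2: 19 + 6 + 3 = 28
  host 3: 18 + 6 + 4 = 28
  host 4: 6 = 6
That uses only 4 ≤ 5, so 5 hosts are enough.

Yes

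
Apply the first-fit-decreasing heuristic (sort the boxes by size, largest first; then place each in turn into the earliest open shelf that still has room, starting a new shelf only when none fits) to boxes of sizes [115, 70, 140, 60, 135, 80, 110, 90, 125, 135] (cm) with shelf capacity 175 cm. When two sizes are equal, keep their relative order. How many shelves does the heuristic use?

Sorted descending: 140, 135, 135, 125, 115, 110, 90, 80, 70, 60.
  140 → shelf 1 (new)  [load 140/175]
  135 → shelf 2 (new)  [load 135/175]
  135 → shelf 3 (new)  [load 135/175]
  125 → shelf 4 (new)  [load 125/175]
  115 → shelf 5 (new)  [load 115/175]
  110 → shelf 6 (new)  [load 110/175]
  90 → shelf 7 (new)  [load 90/175]
  80 → shelf 7  [load 170/175]
  70 → shelf 8 (new)  [load 70/175]
  60 → shelf 5  [load 175/175]
8 shelves opened.

8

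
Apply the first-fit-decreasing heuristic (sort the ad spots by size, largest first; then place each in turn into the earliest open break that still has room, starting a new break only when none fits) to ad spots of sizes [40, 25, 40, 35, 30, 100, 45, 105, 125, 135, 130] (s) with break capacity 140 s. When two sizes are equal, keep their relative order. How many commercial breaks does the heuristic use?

6

Sorted descending: 135, 130, 125, 105, 100, 45, 40, 40, 35, 30, 25.
  135 → break 1 (new)  [load 135/140]
  130 → break 2 (new)  [load 130/140]
  125 → break 3 (new)  [load 125/140]
  105 → break 4 (new)  [load 105/140]
  100 → break 5 (new)  [load 100/140]
  45 → break 6 (new)  [load 45/140]
  40 → break 5  [load 140/140]
  40 → break 6  [load 85/140]
  35 → break 4  [load 140/140]
  30 → break 6  [load 115/140]
  25 → break 6  [load 140/140]
6 commercial breaks opened.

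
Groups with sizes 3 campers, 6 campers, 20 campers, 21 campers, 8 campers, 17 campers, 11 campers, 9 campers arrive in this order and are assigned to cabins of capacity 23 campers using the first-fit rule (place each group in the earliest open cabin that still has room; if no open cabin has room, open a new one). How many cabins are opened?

5

  3 → cabin 1 (new)  [load 3/23]
  6 → cabin 1  [load 9/23]
  20 → cabin 2 (new)  [load 20/23]
  21 → cabin 3 (new)  [load 21/23]
  8 → cabin 1  [load 17/23]
  17 → cabin 4 (new)  [load 17/23]
  11 → cabin 5 (new)  [load 11/23]
  9 → cabin 5  [load 20/23]
5 cabins opened.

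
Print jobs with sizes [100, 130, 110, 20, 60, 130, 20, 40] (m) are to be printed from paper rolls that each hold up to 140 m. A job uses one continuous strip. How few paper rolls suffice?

Total = 130 + 130 + 110 + 100 + 60 + 40 + 20 + 20 = 610 m.
Lower bound: ⌈610/140⌉ = 5 paper rolls.
A packing using 5 paper rolls:
  roll 1: 130 = 130
  roll 2: 130 = 130
  roll 3: 110 + 20 = 130
  roll 4: 100 + 40 = 140
  roll 5: 60 + 20 = 80
This matches the lower bound, so 5 is optimal.

5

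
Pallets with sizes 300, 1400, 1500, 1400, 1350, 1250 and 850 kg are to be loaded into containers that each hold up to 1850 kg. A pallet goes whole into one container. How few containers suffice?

6

Total = 1500 + 1400 + 1400 + 1350 + 1250 + 850 + 300 = 8050 kg.
Lower bound: ⌈8050/1850⌉ = 5 containers.
A packing using 6 containers:
  container 1: 1500 + 300 = 1800
  container 2: 1400 = 1400
  container 3: 1400 = 1400
  container 4: 1350 = 1350
  container 5: 1250 = 1250
  container 6: 850 = 850
No arrangement into 5 containers stays within capacity, so 6 is optimal.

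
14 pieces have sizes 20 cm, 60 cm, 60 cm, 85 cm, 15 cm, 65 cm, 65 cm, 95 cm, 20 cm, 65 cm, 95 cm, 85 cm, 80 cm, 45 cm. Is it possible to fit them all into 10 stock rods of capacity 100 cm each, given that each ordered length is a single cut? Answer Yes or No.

Total = 855 cm; ⌈855/100⌉ = 9.
10 pieces each exceed half the capacity and cannot share a stock rod, forcing at least 10 stock rods.
The bound of 10 does not rule out 10, but exhaustive search shows no assignment into 10 stock rods of capacity 100 cm exists — the minimum is 11.

No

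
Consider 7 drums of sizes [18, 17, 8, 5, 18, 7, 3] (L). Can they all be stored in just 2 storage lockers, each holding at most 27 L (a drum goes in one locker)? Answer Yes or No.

No

Total = 76 L; ⌈76/27⌉ = 3.
At least 3 storage lockers are required, but only 2 are allowed.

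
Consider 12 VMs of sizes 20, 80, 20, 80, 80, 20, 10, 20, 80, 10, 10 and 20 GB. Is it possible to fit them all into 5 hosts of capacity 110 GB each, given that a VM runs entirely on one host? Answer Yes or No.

Yes

A valid assignment using 5 hosts:
  host 1: 80 + 20 + 10 = 110
  host 2: 80 + 20 + 10 = 110
  host 3: 80 + 20 + 10 = 110
  host 4: 80 + 20 = 100
  host 5: 20 = 20
Every load is within 110 GB, so 5 hosts suffice.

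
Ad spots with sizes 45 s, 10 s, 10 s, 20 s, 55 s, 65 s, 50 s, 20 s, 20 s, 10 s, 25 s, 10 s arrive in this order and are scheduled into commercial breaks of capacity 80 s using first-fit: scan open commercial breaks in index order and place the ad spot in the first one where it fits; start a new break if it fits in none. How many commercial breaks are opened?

5

  45 → break 1 (new)  [load 45/80]
  10 → break 1  [load 55/80]
  10 → break 1  [load 65/80]
  20 → break 2 (new)  [load 20/80]
  55 → break 2  [load 75/80]
  65 → break 3 (new)  [load 65/80]
  50 → break 4 (new)  [load 50/80]
  20 → break 4  [load 70/80]
  20 → break 5 (new)  [load 20/80]
  10 → break 1  [load 75/80]
  25 → break 5  [load 45/80]
  10 → break 3  [load 75/80]
5 commercial breaks opened.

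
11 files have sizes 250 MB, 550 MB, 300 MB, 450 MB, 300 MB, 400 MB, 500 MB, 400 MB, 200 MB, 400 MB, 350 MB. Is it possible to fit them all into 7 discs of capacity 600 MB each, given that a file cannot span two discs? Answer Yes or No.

Total = 4100 MB; ⌈4100/600⌉ = 7.
The bound of 7 does not rule out 7, but exhaustive search shows no assignment into 7 discs of capacity 600 MB exists — the minimum is 8.

No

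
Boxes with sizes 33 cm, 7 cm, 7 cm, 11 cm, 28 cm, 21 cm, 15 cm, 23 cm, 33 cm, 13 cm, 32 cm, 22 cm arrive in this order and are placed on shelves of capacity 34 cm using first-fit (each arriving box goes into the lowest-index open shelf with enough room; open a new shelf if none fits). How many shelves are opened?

  33 → shelf 1 (new)  [load 33/34]
  7 → shelf 2 (new)  [load 7/34]
  7 → shelf 2  [load 14/34]
  11 → shelf 2  [load 25/34]
  28 → shelf 3 (new)  [load 28/34]
  21 → shelf 4 (new)  [load 21/34]
  15 → shelf 5 (new)  [load 15/34]
  23 → shelf 6 (new)  [load 23/34]
  33 → shelf 7 (new)  [load 33/34]
  13 → shelf 4  [load 34/34]
  32 → shelf 8 (new)  [load 32/34]
  22 → shelf 9 (new)  [load 22/34]
9 shelves opened.

9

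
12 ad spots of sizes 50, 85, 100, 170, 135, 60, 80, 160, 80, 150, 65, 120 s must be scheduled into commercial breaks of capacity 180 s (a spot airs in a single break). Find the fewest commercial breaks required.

Total = 170 + 160 + 150 + 135 + 120 + 100 + 85 + 80 + 80 + 65 + 60 + 50 = 1255 s.
Lower bound: ⌈1255/180⌉ = 7 commercial breaks.
A packing using 8 commercial breaks:
  break 1: 170 = 170
  break 2: 160 = 160
  break 3: 150 = 150
  break 4: 135 = 135
  break 5: 120 + 60 = 180
  break 6: 100 + 80 = 180
  break 7: 85 + 80 = 165
  break 8: 65 + 50 = 115
No arrangement into 7 commercial breaks stays within capacity, so 8 is optimal.

8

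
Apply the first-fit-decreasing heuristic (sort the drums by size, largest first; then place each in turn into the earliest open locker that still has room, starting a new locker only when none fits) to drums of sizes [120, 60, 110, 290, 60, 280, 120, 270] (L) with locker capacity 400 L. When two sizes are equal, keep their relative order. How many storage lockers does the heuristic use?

Sorted descending: 290, 280, 270, 120, 120, 110, 60, 60.
  290 → locker 1 (new)  [load 290/400]
  280 → locker 2 (new)  [load 280/400]
  270 → locker 3 (new)  [load 270/400]
  120 → locker 2  [load 400/400]
  120 → locker 3  [load 390/400]
  110 → locker 1  [load 400/400]
  60 → locker 4 (new)  [load 60/400]
  60 → locker 4  [load 120/400]
4 storage lockers opened.

4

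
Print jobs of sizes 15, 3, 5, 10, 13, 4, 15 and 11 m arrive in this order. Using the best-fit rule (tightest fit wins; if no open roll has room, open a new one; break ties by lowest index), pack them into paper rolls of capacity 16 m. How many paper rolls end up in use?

  15 → roll 1 (new)  [load 15/16]
  3 → roll 2 (new)  [load 3/16]
  5 → roll 2  [load 8/16]
  10 → roll 3 (new)  [load 10/16]
  13 → roll 4 (new)  [load 13/16]
  4 → roll 3  [load 14/16]
  15 → roll 5 (new)  [load 15/16]
  11 → roll 6 (new)  [load 11/16]
6 paper rolls opened.

6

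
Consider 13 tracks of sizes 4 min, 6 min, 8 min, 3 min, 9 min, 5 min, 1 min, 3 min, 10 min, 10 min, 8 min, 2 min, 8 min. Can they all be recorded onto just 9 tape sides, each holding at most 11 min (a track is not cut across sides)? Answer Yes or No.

Yes

A valid assignment using 8 tape sides:
  side 1: 10 + 1 = 11
  side 2: 10 = 10
  side 3: 9 + 2 = 11
  side 4: 8 + 3 = 11
  side 5: 8 + 3 = 11
  side 6: 8 = 8
  side 7: 6 + 5 = 11
  side 8: 4 = 4
That uses only 8 ≤ 9, so 9 tape sides are enough.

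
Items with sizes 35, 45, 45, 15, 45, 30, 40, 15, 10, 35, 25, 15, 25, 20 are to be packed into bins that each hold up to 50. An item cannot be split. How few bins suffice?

Total = 45 + 45 + 45 + 40 + 35 + 35 + 30 + 25 + 25 + 20 + 15 + 15 + 15 + 10 = 400.
Lower bound: ⌈400/50⌉ = 8 bins.
A packing using 9 bins:
  bin 1: 45 = 45
  bin 2: 45 = 45
  bin 3: 45 = 45
  bin 4: 40 + 10 = 50
  bin 5: 35 + 15 = 50
  bin 6: 35 + 15 = 50
  bin 7: 30 + 20 = 50
  bin 8: 25 + 25 = 50
  bin 9: 15 = 15
No arrangement into 8 bins stays within capacity, so 9 is optimal.

9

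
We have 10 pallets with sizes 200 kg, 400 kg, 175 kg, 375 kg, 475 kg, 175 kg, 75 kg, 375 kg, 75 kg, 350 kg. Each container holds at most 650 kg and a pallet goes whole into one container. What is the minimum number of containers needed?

5

Total = 475 + 400 + 375 + 375 + 350 + 200 + 175 + 175 + 75 + 75 = 2675 kg.
Lower bound: ⌈2675/650⌉ = 5 containers.
A packing using 5 containers:
  container 1: 475 + 175 = 650
  container 2: 400 + 200 = 600
  container 3: 375 + 175 + 75 = 625
  container 4: 375 + 75 = 450
  container 5: 350 = 350
This matches the lower bound, so 5 is optimal.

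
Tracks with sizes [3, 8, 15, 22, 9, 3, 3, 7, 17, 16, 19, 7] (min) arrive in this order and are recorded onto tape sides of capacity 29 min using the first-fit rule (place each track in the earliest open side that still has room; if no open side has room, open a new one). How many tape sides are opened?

6

  3 → side 1 (new)  [load 3/29]
  8 → side 1  [load 11/29]
  15 → side 1  [load 26/29]
  22 → side 2 (new)  [load 22/29]
  9 → side 3 (new)  [load 9/29]
  3 → side 1  [load 29/29]
  3 → side 2  [load 25/29]
  7 → side 3  [load 16/29]
  17 → side 4 (new)  [load 17/29]
  16 → side 5 (new)  [load 16/29]
  19 → side 6 (new)  [load 19/29]
  7 → side 3  [load 23/29]
6 tape sides opened.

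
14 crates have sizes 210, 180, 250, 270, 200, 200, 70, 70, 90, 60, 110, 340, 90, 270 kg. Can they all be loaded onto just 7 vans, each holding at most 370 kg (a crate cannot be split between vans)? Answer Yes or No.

No

Total = 2410 kg; ⌈2410/370⌉ = 7.
The bound of 7 does not rule out 7, but exhaustive search shows no assignment into 7 vans of capacity 370 kg exists — the minimum is 8.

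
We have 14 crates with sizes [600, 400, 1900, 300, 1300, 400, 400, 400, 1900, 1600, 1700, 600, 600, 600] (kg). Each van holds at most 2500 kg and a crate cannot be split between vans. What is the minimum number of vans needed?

Total = 1900 + 1900 + 1700 + 1600 + 1300 + 600 + 600 + 600 + 600 + 400 + 400 + 400 + 400 + 300 = 12700 kg.
Lower bound: ⌈12700/2500⌉ = 6 vans.
A packing using 6 vans:
  van 1: 1900 + 600 = 2500
  van 2: 1900 + 600 = 2500
  van 3: 1700 + 600 = 2300
  van 4: 1600 + 600 + 300 = 2500
  van 5: 1300 + 400 + 400 + 400 = 2500
  van 6: 400 = 400
This matches the lower bound, so 6 is optimal.

6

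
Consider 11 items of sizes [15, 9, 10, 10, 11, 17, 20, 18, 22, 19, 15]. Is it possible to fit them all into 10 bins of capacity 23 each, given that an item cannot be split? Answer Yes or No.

Yes

A valid assignment using 9 bins:
  bin 1: 22 = 22
  bin 2: 20 = 20
  bin 3: 19 = 19
  bin 4: 18 = 18
  bin 5: 17 = 17
  bin 6: 15 = 15
  bin 7: 15 = 15
  bin 8: 11 + 10 = 21
  bin 9: 10 + 9 = 19
That uses only 9 ≤ 10, so 10 bins are enough.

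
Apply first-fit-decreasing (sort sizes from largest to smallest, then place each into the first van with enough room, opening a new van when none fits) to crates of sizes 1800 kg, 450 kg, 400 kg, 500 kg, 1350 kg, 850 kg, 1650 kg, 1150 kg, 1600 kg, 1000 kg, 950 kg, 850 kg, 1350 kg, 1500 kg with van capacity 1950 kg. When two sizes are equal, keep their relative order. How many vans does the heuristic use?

9

Sorted descending: 1800, 1650, 1600, 1500, 1350, 1350, 1150, 1000, 950, 850, 850, 500, 450, 400.
  1800 → van 1 (new)  [load 1800/1950]
  1650 → van 2 (new)  [load 1650/1950]
  1600 → van 3 (new)  [load 1600/1950]
  1500 → van 4 (new)  [load 1500/1950]
  1350 → van 5 (new)  [load 1350/1950]
  1350 → van 6 (new)  [load 1350/1950]
  1150 → van 7 (new)  [load 1150/1950]
  1000 → van 8 (new)  [load 1000/1950]
  950 → van 8  [load 1950/1950]
  850 → van 9 (new)  [load 850/1950]
  850 → van 9  [load 1700/1950]
  500 → van 5  [load 1850/1950]
  450 → van 4  [load 1950/1950]
  400 → van 6  [load 1750/1950]
9 vans opened.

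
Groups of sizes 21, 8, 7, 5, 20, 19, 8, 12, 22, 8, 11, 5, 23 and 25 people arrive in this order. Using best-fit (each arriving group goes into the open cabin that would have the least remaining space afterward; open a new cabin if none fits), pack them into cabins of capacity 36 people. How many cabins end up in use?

6

  21 → cabin 1 (new)  [load 21/36]
  8 → cabin 1  [load 29/36]
  7 → cabin 1  [load 36/36]
  5 → cabin 2 (new)  [load 5/36]
  20 → cabin 2  [load 25/36]
  19 → cabin 3 (new)  [load 19/36]
  8 → cabin 2  [load 33/36]
  12 → cabin 3  [load 31/36]
  22 → cabin 4 (new)  [load 22/36]
  8 → cabin 4  [load 30/36]
  11 → cabin 5 (new)  [load 11/36]
  5 → cabin 3  [load 36/36]
  23 → cabin 5  [load 34/36]
  25 → cabin 6 (new)  [load 25/36]
6 cabins opened.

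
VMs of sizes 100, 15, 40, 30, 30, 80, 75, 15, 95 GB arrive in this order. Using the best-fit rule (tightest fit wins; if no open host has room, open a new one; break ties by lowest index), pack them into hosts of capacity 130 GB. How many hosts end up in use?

5

  100 → host 1 (new)  [load 100/130]
  15 → host 1  [load 115/130]
  40 → host 2 (new)  [load 40/130]
  30 → host 2  [load 70/130]
  30 → host 2  [load 100/130]
  80 → host 3 (new)  [load 80/130]
  75 → host 4 (new)  [load 75/130]
  15 → host 1  [load 130/130]
  95 → host 5 (new)  [load 95/130]
5 hosts opened.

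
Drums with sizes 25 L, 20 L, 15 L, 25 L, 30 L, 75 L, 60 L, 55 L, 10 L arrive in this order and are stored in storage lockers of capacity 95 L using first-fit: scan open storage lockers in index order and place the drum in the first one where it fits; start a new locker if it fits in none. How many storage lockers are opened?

  25 → locker 1 (new)  [load 25/95]
  20 → locker 1  [load 45/95]
  15 → locker 1  [load 60/95]
  25 → locker 1  [load 85/95]
  30 → locker 2 (new)  [load 30/95]
  75 → locker 3 (new)  [load 75/95]
  60 → locker 2  [load 90/95]
  55 → locker 4 (new)  [load 55/95]
  10 → locker 1  [load 95/95]
4 storage lockers opened.

4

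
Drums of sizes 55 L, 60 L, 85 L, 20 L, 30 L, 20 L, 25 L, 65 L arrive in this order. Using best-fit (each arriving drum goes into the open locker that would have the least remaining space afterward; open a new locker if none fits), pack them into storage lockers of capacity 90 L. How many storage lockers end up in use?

5

  55 → locker 1 (new)  [load 55/90]
  60 → locker 2 (new)  [load 60/90]
  85 → locker 3 (new)  [load 85/90]
  20 → locker 2  [load 80/90]
  30 → locker 1  [load 85/90]
  20 → locker 4 (new)  [load 20/90]
  25 → locker 4  [load 45/90]
  65 → locker 5 (new)  [load 65/90]
5 storage lockers opened.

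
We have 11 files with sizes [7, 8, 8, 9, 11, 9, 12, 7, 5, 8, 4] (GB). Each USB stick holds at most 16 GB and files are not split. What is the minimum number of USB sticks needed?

Total = 12 + 11 + 9 + 9 + 8 + 8 + 8 + 7 + 7 + 5 + 4 = 88 GB.
Lower bound: ⌈88/16⌉ = 6 USB sticks.
A packing using 6 USB sticks:
  USB stick 1: 12 + 4 = 16
  USB stick 2: 11 + 5 = 16
  USB stick 3: 9 + 7 = 16
  USB stick 4: 9 + 7 = 16
  USB stick 5: 8 + 8 = 16
  USB stick 6: 8 = 8
This matches the lower bound, so 6 is optimal.

6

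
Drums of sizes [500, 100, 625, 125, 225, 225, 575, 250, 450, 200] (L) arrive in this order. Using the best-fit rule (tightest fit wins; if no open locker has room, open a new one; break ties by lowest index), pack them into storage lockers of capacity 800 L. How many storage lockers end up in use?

5

  500 → locker 1 (new)  [load 500/800]
  100 → locker 1  [load 600/800]
  625 → locker 2 (new)  [load 625/800]
  125 → locker 2  [load 750/800]
  225 → locker 3 (new)  [load 225/800]
  225 → locker 3  [load 450/800]
  575 → locker 4 (new)  [load 575/800]
  250 → locker 3  [load 700/800]
  450 → locker 5 (new)  [load 450/800]
  200 → locker 1  [load 800/800]
5 storage lockers opened.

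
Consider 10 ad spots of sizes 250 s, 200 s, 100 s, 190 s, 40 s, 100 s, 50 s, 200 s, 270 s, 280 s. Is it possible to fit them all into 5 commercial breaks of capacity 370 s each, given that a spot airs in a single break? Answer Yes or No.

No

Total = 1680 s; ⌈1680/370⌉ = 5.
6 ad spots each exceed half the capacity and cannot share a break, forcing at least 6 commercial breaks.
At least 6 commercial breaks are required, but only 5 are allowed.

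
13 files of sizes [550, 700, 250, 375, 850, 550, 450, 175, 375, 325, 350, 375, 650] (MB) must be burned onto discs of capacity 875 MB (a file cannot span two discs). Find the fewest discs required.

8

Total = 850 + 700 + 650 + 550 + 550 + 450 + 375 + 375 + 375 + 350 + 325 + 250 + 175 = 5975 MB.
Lower bound: ⌈5975/875⌉ = 7 discs.
A packing using 8 discs:
  disc 1: 850 = 850
  disc 2: 700 + 175 = 875
  disc 3: 650 = 650
  disc 4: 550 + 325 = 875
  disc 5: 550 + 250 = 800
  disc 6: 450 + 375 = 825
  disc 7: 375 + 375 = 750
  disc 8: 350 = 350
No arrangement into 7 discs stays within capacity, so 8 is optimal.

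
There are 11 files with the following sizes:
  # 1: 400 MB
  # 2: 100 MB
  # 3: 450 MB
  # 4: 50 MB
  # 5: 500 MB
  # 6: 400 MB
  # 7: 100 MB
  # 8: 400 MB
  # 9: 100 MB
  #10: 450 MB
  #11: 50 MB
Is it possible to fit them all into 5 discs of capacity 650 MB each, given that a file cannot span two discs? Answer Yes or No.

No

Total = 3000 MB; ⌈3000/650⌉ = 5.
6 files each exceed half the capacity and cannot share a disc, forcing at least 6 discs.
At least 6 discs are required, but only 5 are allowed.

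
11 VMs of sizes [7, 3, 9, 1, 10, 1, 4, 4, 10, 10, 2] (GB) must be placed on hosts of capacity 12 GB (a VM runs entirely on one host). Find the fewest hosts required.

Total = 10 + 10 + 10 + 9 + 7 + 4 + 4 + 3 + 2 + 1 + 1 = 61 GB.
Lower bound: ⌈61/12⌉ = 6 hosts.
A packing using 6 hosts:
  host 1: 10 + 2 = 12
  host 2: 10 + 1 + 1 = 12
  host 3: 10 = 10
  host 4: 9 + 3 = 12
  host 5: 7 + 4 = 11
  host 6: 4 = 4
This matches the lower bound, so 6 is optimal.

6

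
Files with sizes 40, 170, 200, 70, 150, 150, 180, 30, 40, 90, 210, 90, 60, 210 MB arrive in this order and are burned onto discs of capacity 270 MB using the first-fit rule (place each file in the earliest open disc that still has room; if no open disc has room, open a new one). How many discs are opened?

7

  40 → disc 1 (new)  [load 40/270]
  170 → disc 1  [load 210/270]
  200 → disc 2 (new)  [load 200/270]
  70 → disc 2  [load 270/270]
  150 → disc 3 (new)  [load 150/270]
  150 → disc 4 (new)  [load 150/270]
  180 → disc 5 (new)  [load 180/270]
  30 → disc 1  [load 240/270]
  40 → disc 3  [load 190/270]
  90 → disc 4  [load 240/270]
  210 → disc 6 (new)  [load 210/270]
  90 → disc 5  [load 270/270]
  60 → disc 3  [load 250/270]
  210 → disc 7 (new)  [load 210/270]
7 discs opened.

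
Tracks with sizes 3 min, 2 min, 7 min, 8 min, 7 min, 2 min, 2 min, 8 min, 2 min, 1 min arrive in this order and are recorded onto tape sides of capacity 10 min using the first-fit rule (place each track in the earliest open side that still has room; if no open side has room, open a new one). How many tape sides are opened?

5

  3 → side 1 (new)  [load 3/10]
  2 → side 1  [load 5/10]
  7 → side 2 (new)  [load 7/10]
  8 → side 3 (new)  [load 8/10]
  7 → side 4 (new)  [load 7/10]
  2 → side 1  [load 7/10]
  2 → side 1  [load 9/10]
  8 → side 5 (new)  [load 8/10]
  2 → side 2  [load 9/10]
  1 → side 1  [load 10/10]
5 tape sides opened.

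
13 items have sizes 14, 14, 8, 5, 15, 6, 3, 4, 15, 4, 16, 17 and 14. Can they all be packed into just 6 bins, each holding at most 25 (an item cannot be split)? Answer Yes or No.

No

Total = 135; ⌈135/25⌉ = 6.
7 items each exceed half the capacity and cannot share a bin, forcing at least 7 bins.
At least 7 bins are required, but only 6 are allowed.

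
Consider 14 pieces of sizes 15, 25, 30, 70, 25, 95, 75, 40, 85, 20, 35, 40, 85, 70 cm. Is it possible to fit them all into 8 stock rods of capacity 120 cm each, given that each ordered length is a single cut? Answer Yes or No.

A valid assignment using 7 stock rods:
  stock rod 1: 95 + 25 = 120
  stock rod 2: 85 + 35 = 120
  stock rod 3: 85 + 30 = 115
  stock rod 4: 75 + 40 = 115
  stock rod 5: 70 + 40 = 110
  stock rod 6: 70 + 25 + 20 = 115
  stock rod 7: 15 = 15
That uses only 7 ≤ 8, so 8 stock rods are enough.

Yes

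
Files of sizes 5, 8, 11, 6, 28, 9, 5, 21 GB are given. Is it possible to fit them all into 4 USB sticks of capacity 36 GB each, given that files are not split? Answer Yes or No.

A valid assignment using 3 USB sticks:
  USB stick 1: 28 + 8 = 36
  USB stick 2: 21 + 11 = 32
  USB stick 3: 9 + 6 + 5 + 5 = 25
That uses only 3 ≤ 4, so 4 USB sticks are enough.

Yes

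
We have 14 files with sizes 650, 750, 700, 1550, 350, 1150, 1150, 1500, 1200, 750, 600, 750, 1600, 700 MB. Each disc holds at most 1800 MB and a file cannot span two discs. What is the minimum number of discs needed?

Total = 1600 + 1550 + 1500 + 1200 + 1150 + 1150 + 750 + 750 + 750 + 700 + 700 + 650 + 600 + 350 = 13400 MB.
Lower bound: ⌈13400/1800⌉ = 8 discs.
A packing using 9 discs:
  disc 1: 1600 = 1600
  disc 2: 1550 = 1550
  disc 3: 1500 = 1500
  disc 4: 1200 + 600 = 1800
  disc 5: 1150 + 650 = 1800
  disc 6: 1150 + 350 = 1500
  disc 7: 750 + 750 = 1500
  disc 8: 750 + 700 = 1450
  disc 9: 700 = 700
No arrangement into 8 discs stays within capacity, so 9 is optimal.

9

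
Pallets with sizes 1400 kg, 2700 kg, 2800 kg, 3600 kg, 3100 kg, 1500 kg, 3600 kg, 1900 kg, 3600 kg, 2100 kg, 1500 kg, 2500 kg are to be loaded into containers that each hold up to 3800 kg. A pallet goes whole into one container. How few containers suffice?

10

Total = 3600 + 3600 + 3600 + 3100 + 2800 + 2700 + 2500 + 2100 + 1900 + 1500 + 1500 + 1400 = 30300 kg.
Lower bound: ⌈30300/3800⌉ = 8 containers.
A packing using 10 containers:
  container 1: 3600 = 3600
  container 2: 3600 = 3600
  container 3: 3600 = 3600
  container 4: 3100 = 3100
  container 5: 2800 = 2800
  container 6: 2700 = 2700
  container 7: 2500 = 2500
  container 8: 2100 + 1500 = 3600
  container 9: 1900 + 1500 = 3400
  container 10: 1400 = 1400
No arrangement into 9 containers stays within capacity, so 10 is optimal.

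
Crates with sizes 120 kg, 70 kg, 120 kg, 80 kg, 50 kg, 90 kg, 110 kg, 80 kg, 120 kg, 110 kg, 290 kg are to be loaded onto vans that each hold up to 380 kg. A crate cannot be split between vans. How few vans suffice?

4

Total = 290 + 120 + 120 + 120 + 110 + 110 + 90 + 80 + 80 + 70 + 50 = 1240 kg.
Lower bound: ⌈1240/380⌉ = 4 vans.
A packing using 4 vans:
  van 1: 290 + 90 = 380
  van 2: 120 + 120 + 120 = 360
  van 3: 110 + 110 + 80 + 80 = 380
  van 4: 70 + 50 = 120
This matches the lower bound, so 4 is optimal.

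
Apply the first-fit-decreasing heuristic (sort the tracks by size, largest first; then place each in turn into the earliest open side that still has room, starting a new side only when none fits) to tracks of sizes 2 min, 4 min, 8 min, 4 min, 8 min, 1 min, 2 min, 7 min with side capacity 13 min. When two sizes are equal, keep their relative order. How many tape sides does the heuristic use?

3

Sorted descending: 8, 8, 7, 4, 4, 2, 2, 1.
  8 → side 1 (new)  [load 8/13]
  8 → side 2 (new)  [load 8/13]
  7 → side 3 (new)  [load 7/13]
  4 → side 1  [load 12/13]
  4 → side 2  [load 12/13]
  2 → side 3  [load 9/13]
  2 → side 3  [load 11/13]
  1 → side 1  [load 13/13]
3 tape sides opened.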